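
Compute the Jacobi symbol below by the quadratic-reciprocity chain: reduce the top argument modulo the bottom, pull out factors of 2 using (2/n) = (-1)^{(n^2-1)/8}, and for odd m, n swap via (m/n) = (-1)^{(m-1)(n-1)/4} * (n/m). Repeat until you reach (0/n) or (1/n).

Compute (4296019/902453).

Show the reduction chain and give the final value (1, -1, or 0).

1

(4296019/902453) = (686207/902453)   [reduce mod 902453]
reciprocity: (686207/902453) = +1·(902453/686207) since 686207 mod 4 = 3, 902453 mod 4 = 1; sign now +1
(902453/686207) = (216246/686207)   [reduce mod 686207]
216246 = 2^1·108123; (2/686207) = +1 since 686207 mod 8 = 7, so (216246/686207) = (+1)^1·(108123/686207); sign now +1
reciprocity: (108123/686207) = -1·(686207/108123) since 108123 mod 4 = 3, 686207 mod 4 = 3; sign now -1
(686207/108123) = (37469/108123)   [reduce mod 108123]
reciprocity: (37469/108123) = +1·(108123/37469) since 37469 mod 4 = 1, 108123 mod 4 = 3; sign now -1
(108123/37469) = (33185/37469)   [reduce mod 37469]
reciprocity: (33185/37469) = +1·(37469/33185) since 33185 mod 4 = 1, 37469 mod 4 = 1; sign now -1
(37469/33185) = (4284/33185)   [reduce mod 33185]
4284 = 2^2·1071; (2/33185) = +1 since 33185 mod 8 = 1, so (4284/33185) = (+1)^2·(1071/33185); sign now -1
reciprocity: (1071/33185) = +1·(33185/1071) since 1071 mod 4 = 3, 33185 mod 4 = 1; sign now -1
(33185/1071) = (1055/1071)   [reduce mod 1071]
reciprocity: (1055/1071) = -1·(1071/1055) since 1055 mod 4 = 3, 1071 mod 4 = 3; sign now +1
(1071/1055) = (16/1055)   [reduce mod 1055]
16 = 2^4·1; (2/1055) = +1 since 1055 mod 8 = 7, so (16/1055) = (+1)^4·(1/1055); sign now +1
(1/1055) = 1; final value = sign = +1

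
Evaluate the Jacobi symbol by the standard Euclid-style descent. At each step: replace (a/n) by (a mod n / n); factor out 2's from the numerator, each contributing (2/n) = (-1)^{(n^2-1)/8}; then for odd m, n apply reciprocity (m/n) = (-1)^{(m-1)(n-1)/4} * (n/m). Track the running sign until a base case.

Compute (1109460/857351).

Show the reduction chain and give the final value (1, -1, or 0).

(1109460/857351) = (252109/857351)   [reduce mod 857351]
reciprocity: (252109/857351) = +1·(857351/252109) since 252109 mod 4 = 1, 857351 mod 4 = 3; sign now +1
(857351/252109) = (101024/252109)   [reduce mod 252109]
101024 = 2^5·3157; (2/252109) = -1 since 252109 mod 8 = 5, so (101024/252109) = (-1)^5·(3157/252109); sign now -1
reciprocity: (3157/252109) = +1·(252109/3157) since 3157 mod 4 = 1, 252109 mod 4 = 1; sign now -1
(252109/3157) = (2706/3157)   [reduce mod 3157]
2706 = 2^1·1353; (2/3157) = -1 since 3157 mod 8 = 5, so (2706/3157) = (-1)^1·(1353/3157); sign now +1
reciprocity: (1353/3157) = +1·(3157/1353) since 1353 mod 4 = 1, 3157 mod 4 = 1; sign now +1
(3157/1353) = (451/1353)   [reduce mod 1353]
reciprocity: (451/1353) = +1·(1353/451) since 451 mod 4 = 3, 1353 mod 4 = 1; sign now +1
(1353/451) = (0/451)   [reduce mod 451]
(0/451) = 0   [gcd(a, n) > 1]; final value = 0

0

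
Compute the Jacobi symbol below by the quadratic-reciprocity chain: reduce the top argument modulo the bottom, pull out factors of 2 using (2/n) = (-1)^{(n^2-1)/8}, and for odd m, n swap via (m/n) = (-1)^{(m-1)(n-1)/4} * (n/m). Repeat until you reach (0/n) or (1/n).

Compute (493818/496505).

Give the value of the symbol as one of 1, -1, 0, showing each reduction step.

493818 = 2^1·246909; (2/496505) = +1 since 496505 mod 8 = 1, so (493818/496505) = (+1)^1·(246909/496505); sign now +1
reciprocity: (246909/496505) = +1·(496505/246909) since 246909 mod 4 = 1, 496505 mod 4 = 1; sign now +1
(496505/246909) = (2687/246909)   [reduce mod 246909]
reciprocity: (2687/246909) = +1·(246909/2687) since 2687 mod 4 = 3, 246909 mod 4 = 1; sign now +1
(246909/2687) = (2392/2687)   [reduce mod 2687]
2392 = 2^3·299; (2/2687) = +1 since 2687 mod 8 = 7, so (2392/2687) = (+1)^3·(299/2687); sign now +1
reciprocity: (299/2687) = -1·(2687/299) since 299 mod 4 = 3, 2687 mod 4 = 3; sign now -1
(2687/299) = (295/299)   [reduce mod 299]
reciprocity: (295/299) = -1·(299/295) since 295 mod 4 = 3, 299 mod 4 = 3; sign now +1
(299/295) = (4/295)   [reduce mod 295]
4 = 2^2·1; (2/295) = +1 since 295 mod 8 = 7, so (4/295) = (+1)^2·(1/295); sign now +1
(1/295) = 1; final value = sign = +1

1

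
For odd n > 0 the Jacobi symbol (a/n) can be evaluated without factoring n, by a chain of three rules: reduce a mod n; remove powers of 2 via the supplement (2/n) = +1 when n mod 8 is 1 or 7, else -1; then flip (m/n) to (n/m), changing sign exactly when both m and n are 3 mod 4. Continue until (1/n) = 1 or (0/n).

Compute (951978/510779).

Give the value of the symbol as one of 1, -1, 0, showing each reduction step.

(951978/510779): 951978 mod 510779 = 441199, so (951978/510779) = (441199/510779)
flip (441199/510779) -> (510779/441199): both odd, 441199 mod 4 = 3, 510779 mod 4 = 3, so the flip contributes -1; sign now -1
(510779/441199): 510779 mod 441199 = 69580, so (510779/441199) = (69580/441199)
factor out 2^2: 69580 = 2^2·17395; with 441199 mod 8 = 7, (2/441199) = +1; sign now -1; continue with (17395/441199)
flip (17395/441199) -> (441199/17395): both odd, 17395 mod 4 = 3, 441199 mod 4 = 3, so the flip contributes -1; sign now +1
(441199/17395): 441199 mod 17395 = 6324, so (441199/17395) = (6324/17395)
factor out 2^2: 6324 = 2^2·1581; with 17395 mod 8 = 3, (2/17395) = -1; sign now +1; continue with (1581/17395)
flip (1581/17395) -> (17395/1581): both odd, 1581 mod 4 = 1, 17395 mod 4 = 3, so the flip contributes +1; sign now +1
(17395/1581): 17395 mod 1581 = 4, so (17395/1581) = (4/1581)
factor out 2^2: 4 = 2^2·1; with 1581 mod 8 = 5, (2/1581) = -1; sign now +1; continue with (1/1581)
reached (1/1581) = 1, so the symbol is +1

1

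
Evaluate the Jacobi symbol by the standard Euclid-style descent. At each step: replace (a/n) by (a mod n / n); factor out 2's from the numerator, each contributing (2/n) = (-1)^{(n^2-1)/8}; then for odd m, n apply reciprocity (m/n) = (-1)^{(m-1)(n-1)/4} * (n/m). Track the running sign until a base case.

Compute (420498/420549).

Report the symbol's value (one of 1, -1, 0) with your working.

factor out 2^1: 420498 = 2^1·210249; with 420549 mod 8 = 5, (2/420549) = -1; sign now -1; continue with (210249/420549)
flip (210249/420549) -> (420549/210249): both odd, 210249 mod 4 = 1, 420549 mod 4 = 1, so the flip contributes +1; sign now -1
(420549/210249): 420549 mod 210249 = 51, so (420549/210249) = (51/210249)
flip (51/210249) -> (210249/51): both odd, 51 mod 4 = 3, 210249 mod 4 = 1, so the flip contributes +1; sign now -1
(210249/51): 210249 mod 51 = 27, so (210249/51) = (27/51)
flip (27/51) -> (51/27): both odd, 27 mod 4 = 3, 51 mod 4 = 3, so the flip contributes -1; sign now +1
(51/27): 51 mod 27 = 24, so (51/27) = (24/27)
factor out 2^3: 24 = 2^3·3; with 27 mod 8 = 3, (2/27) = -1; sign now -1; continue with (3/27)
flip (3/27) -> (27/3): both odd, 3 mod 4 = 3, 27 mod 4 = 3, so the flip contributes -1; sign now +1
(27/3): 27 mod 3 = 0, so (27/3) = (0/3)
reached (0/3); gcd(a, n) > 1, so (0/3) = 0 and the symbol is 0

0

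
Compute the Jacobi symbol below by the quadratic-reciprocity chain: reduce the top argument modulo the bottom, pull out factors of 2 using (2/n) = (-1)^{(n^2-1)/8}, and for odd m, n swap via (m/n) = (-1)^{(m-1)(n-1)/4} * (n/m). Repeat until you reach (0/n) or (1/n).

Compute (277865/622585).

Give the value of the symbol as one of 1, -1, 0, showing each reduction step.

flip (277865/622585) -> (622585/277865): both odd, 277865 mod 4 = 1, 622585 mod 4 = 1, so the flip contributes +1; sign now +1
(622585/277865): 622585 mod 277865 = 66855, so (622585/277865) = (66855/277865)
flip (66855/277865) -> (277865/66855): both odd, 66855 mod 4 = 3, 277865 mod 4 = 1, so the flip contributes +1; sign now +1
(277865/66855): 277865 mod 66855 = 10445, so (277865/66855) = (10445/66855)
flip (10445/66855) -> (66855/10445): both odd, 10445 mod 4 = 1, 66855 mod 4 = 3, so the flip contributes +1; sign now +1
(66855/10445): 66855 mod 10445 = 4185, so (66855/10445) = (4185/10445)
flip (4185/10445) -> (10445/4185): both odd, 4185 mod 4 = 1, 10445 mod 4 = 1, so the flip contributes +1; sign now +1
(10445/4185): 10445 mod 4185 = 2075, so (10445/4185) = (2075/4185)
flip (2075/4185) -> (4185/2075): both odd, 2075 mod 4 = 3, 4185 mod 4 = 1, so the flip contributes +1; sign now +1
(4185/2075): 4185 mod 2075 = 35, so (4185/2075) = (35/2075)
flip (35/2075) -> (2075/35): both odd, 35 mod 4 = 3, 2075 mod 4 = 3, so the flip contributes -1; sign now -1
(2075/35): 2075 mod 35 = 10, so (2075/35) = (10/35)
factor out 2^1: 10 = 2^1·5; with 35 mod 8 = 3, (2/35) = -1; sign now +1; continue with (5/35)
flip (5/35) -> (35/5): both odd, 5 mod 4 = 1, 35 mod 4 = 3, so the flip contributes +1; sign now +1
(35/5): 35 mod 5 = 0, so (35/5) = (0/5)
reached (0/5); gcd(a, n) > 1, so (0/5) = 0 and the symbol is 0

0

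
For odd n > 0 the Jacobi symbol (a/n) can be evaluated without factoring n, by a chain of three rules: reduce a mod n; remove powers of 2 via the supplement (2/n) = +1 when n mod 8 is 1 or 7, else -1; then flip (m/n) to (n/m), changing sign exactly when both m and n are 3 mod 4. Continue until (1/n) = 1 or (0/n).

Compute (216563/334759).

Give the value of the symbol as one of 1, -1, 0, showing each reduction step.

-1

reciprocity: (216563/334759) = -1·(334759/216563) since 216563 mod 4 = 3, 334759 mod 4 = 3; sign now -1
(334759/216563) = (118196/216563)   [reduce mod 216563]
118196 = 2^2·29549; (2/216563) = -1 since 216563 mod 8 = 3, so (118196/216563) = (-1)^2·(29549/216563); sign now -1
reciprocity: (29549/216563) = +1·(216563/29549) since 29549 mod 4 = 1, 216563 mod 4 = 3; sign now -1
(216563/29549) = (9720/29549)   [reduce mod 29549]
9720 = 2^3·1215; (2/29549) = -1 since 29549 mod 8 = 5, so (9720/29549) = (-1)^3·(1215/29549); sign now +1
reciprocity: (1215/29549) = +1·(29549/1215) since 1215 mod 4 = 3, 29549 mod 4 = 1; sign now +1
(29549/1215) = (389/1215)   [reduce mod 1215]
reciprocity: (389/1215) = +1·(1215/389) since 389 mod 4 = 1, 1215 mod 4 = 3; sign now +1
(1215/389) = (48/389)   [reduce mod 389]
48 = 2^4·3; (2/389) = -1 since 389 mod 8 = 5, so (48/389) = (-1)^4·(3/389); sign now +1
reciprocity: (3/389) = +1·(389/3) since 3 mod 4 = 3, 389 mod 4 = 1; sign now +1
(389/3) = (2/3)   [reduce mod 3]
2 = 2^1·1; (2/3) = -1 since 3 mod 8 = 3, so (2/3) = (-1)^1·(1/3); sign now -1
(1/3) = 1; final value = sign = -1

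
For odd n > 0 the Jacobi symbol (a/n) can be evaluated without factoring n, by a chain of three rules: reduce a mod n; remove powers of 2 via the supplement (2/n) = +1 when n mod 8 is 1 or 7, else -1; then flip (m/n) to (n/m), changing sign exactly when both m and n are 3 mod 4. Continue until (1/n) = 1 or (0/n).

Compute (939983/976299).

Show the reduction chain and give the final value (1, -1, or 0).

1

reciprocity: (939983/976299) = -1·(976299/939983) since 939983 mod 4 = 3, 976299 mod 4 = 3; sign now -1
(976299/939983) = (36316/939983)   [reduce mod 939983]
36316 = 2^2·9079; (2/939983) = +1 since 939983 mod 8 = 7, so (36316/939983) = (+1)^2·(9079/939983); sign now -1
reciprocity: (9079/939983) = -1·(939983/9079) since 9079 mod 4 = 3, 939983 mod 4 = 3; sign now +1
(939983/9079) = (4846/9079)   [reduce mod 9079]
4846 = 2^1·2423; (2/9079) = +1 since 9079 mod 8 = 7, so (4846/9079) = (+1)^1·(2423/9079); sign now +1
reciprocity: (2423/9079) = -1·(9079/2423) since 2423 mod 4 = 3, 9079 mod 4 = 3; sign now -1
(9079/2423) = (1810/2423)   [reduce mod 2423]
1810 = 2^1·905; (2/2423) = +1 since 2423 mod 8 = 7, so (1810/2423) = (+1)^1·(905/2423); sign now -1
reciprocity: (905/2423) = +1·(2423/905) since 905 mod 4 = 1, 2423 mod 4 = 3; sign now -1
(2423/905) = (613/905)   [reduce mod 905]
reciprocity: (613/905) = +1·(905/613) since 613 mod 4 = 1, 905 mod 4 = 1; sign now -1
(905/613) = (292/613)   [reduce mod 613]
292 = 2^2·73; (2/613) = -1 since 613 mod 8 = 5, so (292/613) = (-1)^2·(73/613); sign now -1
reciprocity: (73/613) = +1·(613/73) since 73 mod 4 = 1, 613 mod 4 = 1; sign now -1
(613/73) = (29/73)   [reduce mod 73]
reciprocity: (29/73) = +1·(73/29) since 29 mod 4 = 1, 73 mod 4 = 1; sign now -1
(73/29) = (15/29)   [reduce mod 29]
reciprocity: (15/29) = +1·(29/15) since 15 mod 4 = 3, 29 mod 4 = 1; sign now -1
(29/15) = (14/15)   [reduce mod 15]
14 = 2^1·7; (2/15) = +1 since 15 mod 8 = 7, so (14/15) = (+1)^1·(7/15); sign now -1
reciprocity: (7/15) = -1·(15/7) since 7 mod 4 = 3, 15 mod 4 = 3; sign now +1
(15/7) = (1/7)   [reduce mod 7]
(1/7) = 1; final value = sign = +1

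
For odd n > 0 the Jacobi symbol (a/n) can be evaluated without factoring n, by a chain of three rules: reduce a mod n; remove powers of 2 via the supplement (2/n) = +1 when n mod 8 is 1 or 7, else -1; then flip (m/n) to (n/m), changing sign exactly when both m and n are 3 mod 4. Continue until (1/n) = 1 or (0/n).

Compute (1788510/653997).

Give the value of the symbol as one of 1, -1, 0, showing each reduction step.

0

(1788510/653997): 1788510 mod 653997 = 480516, so (1788510/653997) = (480516/653997)
factor out 2^2: 480516 = 2^2·120129; with 653997 mod 8 = 5, (2/653997) = -1; sign now +1; continue with (120129/653997)
flip (120129/653997) -> (653997/120129): both odd, 120129 mod 4 = 1, 653997 mod 4 = 1, so the flip contributes +1; sign now +1
(653997/120129): 653997 mod 120129 = 53352, so (653997/120129) = (53352/120129)
factor out 2^3: 53352 = 2^3·6669; with 120129 mod 8 = 1, (2/120129) = +1; sign now +1; continue with (6669/120129)
flip (6669/120129) -> (120129/6669): both odd, 6669 mod 4 = 1, 120129 mod 4 = 1, so the flip contributes +1; sign now +1
(120129/6669): 120129 mod 6669 = 87, so (120129/6669) = (87/6669)
flip (87/6669) -> (6669/87): both odd, 87 mod 4 = 3, 6669 mod 4 = 1, so the flip contributes +1; sign now +1
(6669/87): 6669 mod 87 = 57, so (6669/87) = (57/87)
flip (57/87) -> (87/57): both odd, 57 mod 4 = 1, 87 mod 4 = 3, so the flip contributes +1; sign now +1
(87/57): 87 mod 57 = 30, so (87/57) = (30/57)
factor out 2^1: 30 = 2^1·15; with 57 mod 8 = 1, (2/57) = +1; sign now +1; continue with (15/57)
flip (15/57) -> (57/15): both odd, 15 mod 4 = 3, 57 mod 4 = 1, so the flip contributes +1; sign now +1
(57/15): 57 mod 15 = 12, so (57/15) = (12/15)
factor out 2^2: 12 = 2^2·3; with 15 mod 8 = 7, (2/15) = +1; sign now +1; continue with (3/15)
flip (3/15) -> (15/3): both odd, 3 mod 4 = 3, 15 mod 4 = 3, so the flip contributes -1; sign now -1
(15/3): 15 mod 3 = 0, so (15/3) = (0/3)
reached (0/3); gcd(a, n) > 1, so (0/3) = 0 and the symbol is 0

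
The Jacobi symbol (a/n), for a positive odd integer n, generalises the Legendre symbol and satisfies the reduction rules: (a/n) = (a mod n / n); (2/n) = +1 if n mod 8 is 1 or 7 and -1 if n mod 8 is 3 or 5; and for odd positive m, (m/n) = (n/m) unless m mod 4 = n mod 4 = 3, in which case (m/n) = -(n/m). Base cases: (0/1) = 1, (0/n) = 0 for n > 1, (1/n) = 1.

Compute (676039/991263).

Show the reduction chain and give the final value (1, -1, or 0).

reciprocity: (676039/991263) = -1·(991263/676039) since 676039 mod 4 = 3, 991263 mod 4 = 3; sign now -1
(991263/676039) = (315224/676039)   [reduce mod 676039]
315224 = 2^3·39403; (2/676039) = +1 since 676039 mod 8 = 7, so (315224/676039) = (+1)^3·(39403/676039); sign now -1
reciprocity: (39403/676039) = -1·(676039/39403) since 39403 mod 4 = 3, 676039 mod 4 = 3; sign now +1
(676039/39403) = (6188/39403)   [reduce mod 39403]
6188 = 2^2·1547; (2/39403) = -1 since 39403 mod 8 = 3, so (6188/39403) = (-1)^2·(1547/39403); sign now +1
reciprocity: (1547/39403) = -1·(39403/1547) since 1547 mod 4 = 3, 39403 mod 4 = 3; sign now -1
(39403/1547) = (728/1547)   [reduce mod 1547]
728 = 2^3·91; (2/1547) = -1 since 1547 mod 8 = 3, so (728/1547) = (-1)^3·(91/1547); sign now +1
reciprocity: (91/1547) = -1·(1547/91) since 91 mod 4 = 3, 1547 mod 4 = 3; sign now -1
(1547/91) = (0/91)   [reduce mod 91]
(0/91) = 0   [gcd(a, n) > 1]; final value = 0

0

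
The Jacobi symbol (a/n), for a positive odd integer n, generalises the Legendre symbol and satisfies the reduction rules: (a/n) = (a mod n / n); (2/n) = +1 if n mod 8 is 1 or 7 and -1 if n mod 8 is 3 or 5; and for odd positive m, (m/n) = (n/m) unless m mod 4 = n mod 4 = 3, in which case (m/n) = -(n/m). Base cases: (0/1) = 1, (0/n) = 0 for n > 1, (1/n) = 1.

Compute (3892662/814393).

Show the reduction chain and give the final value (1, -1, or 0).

-1

(3892662/814393) = (635090/814393)   [reduce mod 814393]
635090 = 2^1·317545; (2/814393) = +1 since 814393 mod 8 = 1, so (635090/814393) = (+1)^1·(317545/814393); sign now +1
reciprocity: (317545/814393) = +1·(814393/317545) since 317545 mod 4 = 1, 814393 mod 4 = 1; sign now +1
(814393/317545) = (179303/317545)   [reduce mod 317545]
reciprocity: (179303/317545) = +1·(317545/179303) since 179303 mod 4 = 3, 317545 mod 4 = 1; sign now +1
(317545/179303) = (138242/179303)   [reduce mod 179303]
138242 = 2^1·69121; (2/179303) = +1 since 179303 mod 8 = 7, so (138242/179303) = (+1)^1·(69121/179303); sign now +1
reciprocity: (69121/179303) = +1·(179303/69121) since 69121 mod 4 = 1, 179303 mod 4 = 3; sign now +1
(179303/69121) = (41061/69121)   [reduce mod 69121]
reciprocity: (41061/69121) = +1·(69121/41061) since 41061 mod 4 = 1, 69121 mod 4 = 1; sign now +1
(69121/41061) = (28060/41061)   [reduce mod 41061]
28060 = 2^2·7015; (2/41061) = -1 since 41061 mod 8 = 5, so (28060/41061) = (-1)^2·(7015/41061); sign now +1
reciprocity: (7015/41061) = +1·(41061/7015) since 7015 mod 4 = 3, 41061 mod 4 = 1; sign now +1
(41061/7015) = (5986/7015)   [reduce mod 7015]
5986 = 2^1·2993; (2/7015) = +1 since 7015 mod 8 = 7, so (5986/7015) = (+1)^1·(2993/7015); sign now +1
reciprocity: (2993/7015) = +1·(7015/2993) since 2993 mod 4 = 1, 7015 mod 4 = 3; sign now +1
(7015/2993) = (1029/2993)   [reduce mod 2993]
reciprocity: (1029/2993) = +1·(2993/1029) since 1029 mod 4 = 1, 2993 mod 4 = 1; sign now +1
(2993/1029) = (935/1029)   [reduce mod 1029]
reciprocity: (935/1029) = +1·(1029/935) since 935 mod 4 = 3, 1029 mod 4 = 1; sign now +1
(1029/935) = (94/935)   [reduce mod 935]
94 = 2^1·47; (2/935) = +1 since 935 mod 8 = 7, so (94/935) = (+1)^1·(47/935); sign now +1
reciprocity: (47/935) = -1·(935/47) since 47 mod 4 = 3, 935 mod 4 = 3; sign now -1
(935/47) = (42/47)   [reduce mod 47]
42 = 2^1·21; (2/47) = +1 since 47 mod 8 = 7, so (42/47) = (+1)^1·(21/47); sign now -1
reciprocity: (21/47) = +1·(47/21) since 21 mod 4 = 1, 47 mod 4 = 3; sign now -1
(47/21) = (5/21)   [reduce mod 21]
reciprocity: (5/21) = +1·(21/5) since 5 mod 4 = 1, 21 mod 4 = 1; sign now -1
(21/5) = (1/5)   [reduce mod 5]
(1/5) = 1; final value = sign = -1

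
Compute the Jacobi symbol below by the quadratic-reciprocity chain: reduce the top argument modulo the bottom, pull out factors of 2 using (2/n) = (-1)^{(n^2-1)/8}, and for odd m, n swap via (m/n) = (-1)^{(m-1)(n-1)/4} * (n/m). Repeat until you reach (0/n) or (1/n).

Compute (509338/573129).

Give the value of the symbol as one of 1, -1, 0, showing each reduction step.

-1

factor out 2^1: 509338 = 2^1·254669; with 573129 mod 8 = 1, (2/573129) = +1; sign now +1; continue with (254669/573129)
flip (254669/573129) -> (573129/254669): both odd, 254669 mod 4 = 1, 573129 mod 4 = 1, so the flip contributes +1; sign now +1
(573129/254669): 573129 mod 254669 = 63791, so (573129/254669) = (63791/254669)
flip (63791/254669) -> (254669/63791): both odd, 63791 mod 4 = 3, 254669 mod 4 = 1, so the flip contributes +1; sign now +1
(254669/63791): 254669 mod 63791 = 63296, so (254669/63791) = (63296/63791)
factor out 2^6: 63296 = 2^6·989; with 63791 mod 8 = 7, (2/63791) = +1; sign now +1; continue with (989/63791)
flip (989/63791) -> (63791/989): both odd, 989 mod 4 = 1, 63791 mod 4 = 3, so the flip contributes +1; sign now +1
(63791/989): 63791 mod 989 = 495, so (63791/989) = (495/989)
flip (495/989) -> (989/495): both odd, 495 mod 4 = 3, 989 mod 4 = 1, so the flip contributes +1; sign now +1
(989/495): 989 mod 495 = 494, so (989/495) = (494/495)
factor out 2^1: 494 = 2^1·247; with 495 mod 8 = 7, (2/495) = +1; sign now +1; continue with (247/495)
flip (247/495) -> (495/247): both odd, 247 mod 4 = 3, 495 mod 4 = 3, so the flip contributes -1; sign now -1
(495/247): 495 mod 247 = 1, so (495/247) = (1/247)
reached (1/247) = 1, so the symbol is -1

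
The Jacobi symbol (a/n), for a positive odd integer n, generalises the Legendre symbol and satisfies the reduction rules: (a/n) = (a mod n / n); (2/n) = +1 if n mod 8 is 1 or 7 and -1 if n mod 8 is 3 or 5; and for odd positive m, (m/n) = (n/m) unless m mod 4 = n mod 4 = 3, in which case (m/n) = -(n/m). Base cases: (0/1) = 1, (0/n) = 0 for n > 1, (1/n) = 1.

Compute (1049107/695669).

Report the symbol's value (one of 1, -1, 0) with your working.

-1

(1049107/695669): 1049107 mod 695669 = 353438, so (1049107/695669) = (353438/695669)
factor out 2^1: 353438 = 2^1·176719; with 695669 mod 8 = 5, (2/695669) = -1; sign now -1; continue with (176719/695669)
flip (176719/695669) -> (695669/176719): both odd, 176719 mod 4 = 3, 695669 mod 4 = 1, so the flip contributes +1; sign now -1
(695669/176719): 695669 mod 176719 = 165512, so (695669/176719) = (165512/176719)
factor out 2^3: 165512 = 2^3·20689; with 176719 mod 8 = 7, (2/176719) = +1; sign now -1; continue with (20689/176719)
flip (20689/176719) -> (176719/20689): both odd, 20689 mod 4 = 1, 176719 mod 4 = 3, so the flip contributes +1; sign now -1
(176719/20689): 176719 mod 20689 = 11207, so (176719/20689) = (11207/20689)
flip (11207/20689) -> (20689/11207): both odd, 11207 mod 4 = 3, 20689 mod 4 = 1, so the flip contributes +1; sign now -1
(20689/11207): 20689 mod 11207 = 9482, so (20689/11207) = (9482/11207)
factor out 2^1: 9482 = 2^1·4741; with 11207 mod 8 = 7, (2/11207) = +1; sign now -1; continue with (4741/11207)
flip (4741/11207) -> (11207/4741): both odd, 4741 mod 4 = 1, 11207 mod 4 = 3, so the flip contributes +1; sign now -1
(11207/4741): 11207 mod 4741 = 1725, so (11207/4741) = (1725/4741)
flip (1725/4741) -> (4741/1725): both odd, 1725 mod 4 = 1, 4741 mod 4 = 1, so the flip contributes +1; sign now -1
(4741/1725): 4741 mod 1725 = 1291, so (4741/1725) = (1291/1725)
flip (1291/1725) -> (1725/1291): both odd, 1291 mod 4 = 3, 1725 mod 4 = 1, so the flip contributes +1; sign now -1
(1725/1291): 1725 mod 1291 = 434, so (1725/1291) = (434/1291)
factor out 2^1: 434 = 2^1·217; with 1291 mod 8 = 3, (2/1291) = -1; sign now +1; continue with (217/1291)
flip (217/1291) -> (1291/217): both odd, 217 mod 4 = 1, 1291 mod 4 = 3, so the flip contributes +1; sign now +1
(1291/217): 1291 mod 217 = 206, so (1291/217) = (206/217)
factor out 2^1: 206 = 2^1·103; with 217 mod 8 = 1, (2/217) = +1; sign now +1; continue with (103/217)
flip (103/217) -> (217/103): both odd, 103 mod 4 = 3, 217 mod 4 = 1, so the flip contributes +1; sign now +1
(217/103): 217 mod 103 = 11, so (217/103) = (11/103)
flip (11/103) -> (103/11): both odd, 11 mod 4 = 3, 103 mod 4 = 3, so the flip contributes -1; sign now -1
(103/11): 103 mod 11 = 4, so (103/11) = (4/11)
factor out 2^2: 4 = 2^2·1; with 11 mod 8 = 3, (2/11) = -1; sign now -1; continue with (1/11)
reached (1/11) = 1, so the symbol is -1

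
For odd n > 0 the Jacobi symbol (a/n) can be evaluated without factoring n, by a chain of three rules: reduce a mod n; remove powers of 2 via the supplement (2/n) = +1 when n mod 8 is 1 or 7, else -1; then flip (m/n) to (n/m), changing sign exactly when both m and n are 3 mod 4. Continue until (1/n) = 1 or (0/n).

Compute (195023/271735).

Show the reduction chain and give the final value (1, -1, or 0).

1

reciprocity: (195023/271735) = -1·(271735/195023) since 195023 mod 4 = 3, 271735 mod 4 = 3; sign now -1
(271735/195023) = (76712/195023)   [reduce mod 195023]
76712 = 2^3·9589; (2/195023) = +1 since 195023 mod 8 = 7, so (76712/195023) = (+1)^3·(9589/195023); sign now -1
reciprocity: (9589/195023) = +1·(195023/9589) since 9589 mod 4 = 1, 195023 mod 4 = 3; sign now -1
(195023/9589) = (3243/9589)   [reduce mod 9589]
reciprocity: (3243/9589) = +1·(9589/3243) since 3243 mod 4 = 3, 9589 mod 4 = 1; sign now -1
(9589/3243) = (3103/3243)   [reduce mod 3243]
reciprocity: (3103/3243) = -1·(3243/3103) since 3103 mod 4 = 3, 3243 mod 4 = 3; sign now +1
(3243/3103) = (140/3103)   [reduce mod 3103]
140 = 2^2·35; (2/3103) = +1 since 3103 mod 8 = 7, so (140/3103) = (+1)^2·(35/3103); sign now +1
reciprocity: (35/3103) = -1·(3103/35) since 35 mod 4 = 3, 3103 mod 4 = 3; sign now -1
(3103/35) = (23/35)   [reduce mod 35]
reciprocity: (23/35) = -1·(35/23) since 23 mod 4 = 3, 35 mod 4 = 3; sign now +1
(35/23) = (12/23)   [reduce mod 23]
12 = 2^2·3; (2/23) = +1 since 23 mod 8 = 7, so (12/23) = (+1)^2·(3/23); sign now +1
reciprocity: (3/23) = -1·(23/3) since 3 mod 4 = 3, 23 mod 4 = 3; sign now -1
(23/3) = (2/3)   [reduce mod 3]
2 = 2^1·1; (2/3) = -1 since 3 mod 8 = 3, so (2/3) = (-1)^1·(1/3); sign now +1
(1/3) = 1; final value = sign = +1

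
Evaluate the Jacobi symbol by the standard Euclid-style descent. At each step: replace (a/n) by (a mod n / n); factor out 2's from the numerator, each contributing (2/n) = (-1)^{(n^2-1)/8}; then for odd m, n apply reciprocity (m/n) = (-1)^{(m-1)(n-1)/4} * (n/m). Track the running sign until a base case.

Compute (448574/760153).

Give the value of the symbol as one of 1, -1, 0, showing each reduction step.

factor out 2^1: 448574 = 2^1·224287; with 760153 mod 8 = 1, (2/760153) = +1; sign now +1; continue with (224287/760153)
flip (224287/760153) -> (760153/224287): both odd, 224287 mod 4 = 3, 760153 mod 4 = 1, so the flip contributes +1; sign now +1
(760153/224287): 760153 mod 224287 = 87292, so (760153/224287) = (87292/224287)
factor out 2^2: 87292 = 2^2·21823; with 224287 mod 8 = 7, (2/224287) = +1; sign now +1; continue with (21823/224287)
flip (21823/224287) -> (224287/21823): both odd, 21823 mod 4 = 3, 224287 mod 4 = 3, so the flip contributes -1; sign now -1
(224287/21823): 224287 mod 21823 = 6057, so (224287/21823) = (6057/21823)
flip (6057/21823) -> (21823/6057): both odd, 6057 mod 4 = 1, 21823 mod 4 = 3, so the flip contributes +1; sign now -1
(21823/6057): 21823 mod 6057 = 3652, so (21823/6057) = (3652/6057)
factor out 2^2: 3652 = 2^2·913; with 6057 mod 8 = 1, (2/6057) = +1; sign now -1; continue with (913/6057)
flip (913/6057) -> (6057/913): both odd, 913 mod 4 = 1, 6057 mod 4 = 1, so the flip contributes +1; sign now -1
(6057/913): 6057 mod 913 = 579, so (6057/913) = (579/913)
flip (579/913) -> (913/579): both odd, 579 mod 4 = 3, 913 mod 4 = 1, so the flip contributes +1; sign now -1
(913/579): 913 mod 579 = 334, so (913/579) = (334/579)
factor out 2^1: 334 = 2^1·167; with 579 mod 8 = 3, (2/579) = -1; sign now +1; continue with (167/579)
flip (167/579) -> (579/167): both odd, 167 mod 4 = 3, 579 mod 4 = 3, so the flip contributes -1; sign now -1
(579/167): 579 mod 167 = 78, so (579/167) = (78/167)
factor out 2^1: 78 = 2^1·39; with 167 mod 8 = 7, (2/167) = +1; sign now -1; continue with (39/167)
flip (39/167) -> (167/39): both odd, 39 mod 4 = 3, 167 mod 4 = 3, so the flip contributes -1; sign now +1
(167/39): 167 mod 39 = 11, so (167/39) = (11/39)
flip (11/39) -> (39/11): both odd, 11 mod 4 = 3, 39 mod 4 = 3, so the flip contributes -1; sign now -1
(39/11): 39 mod 11 = 6, so (39/11) = (6/11)
factor out 2^1: 6 = 2^1·3; with 11 mod 8 = 3, (2/11) = -1; sign now +1; continue with (3/11)
flip (3/11) -> (11/3): both odd, 3 mod 4 = 3, 11 mod 4 = 3, so the flip contributes -1; sign now -1
(11/3): 11 mod 3 = 2, so (11/3) = (2/3)
factor out 2^1: 2 = 2^1·1; with 3 mod 8 = 3, (2/3) = -1; sign now +1; continue with (1/3)
reached (1/3) = 1, so the symbol is +1

1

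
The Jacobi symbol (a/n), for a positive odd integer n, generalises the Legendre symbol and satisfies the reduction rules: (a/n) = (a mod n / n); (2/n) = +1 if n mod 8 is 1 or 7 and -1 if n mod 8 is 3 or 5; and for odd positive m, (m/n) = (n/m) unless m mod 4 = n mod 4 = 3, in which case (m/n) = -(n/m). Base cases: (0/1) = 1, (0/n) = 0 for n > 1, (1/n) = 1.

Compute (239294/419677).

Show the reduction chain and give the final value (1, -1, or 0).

0

239294 = 2^1·119647; (2/419677) = -1 since 419677 mod 8 = 5, so (239294/419677) = (-1)^1·(119647/419677); sign now -1
reciprocity: (119647/419677) = +1·(419677/119647) since 119647 mod 4 = 3, 419677 mod 4 = 1; sign now -1
(419677/119647) = (60736/119647)   [reduce mod 119647]
60736 = 2^6·949; (2/119647) = +1 since 119647 mod 8 = 7, so (60736/119647) = (+1)^6·(949/119647); sign now -1
reciprocity: (949/119647) = +1·(119647/949) since 949 mod 4 = 1, 119647 mod 4 = 3; sign now -1
(119647/949) = (73/949)   [reduce mod 949]
reciprocity: (73/949) = +1·(949/73) since 73 mod 4 = 1, 949 mod 4 = 1; sign now -1
(949/73) = (0/73)   [reduce mod 73]
(0/73) = 0   [gcd(a, n) > 1]; final value = 0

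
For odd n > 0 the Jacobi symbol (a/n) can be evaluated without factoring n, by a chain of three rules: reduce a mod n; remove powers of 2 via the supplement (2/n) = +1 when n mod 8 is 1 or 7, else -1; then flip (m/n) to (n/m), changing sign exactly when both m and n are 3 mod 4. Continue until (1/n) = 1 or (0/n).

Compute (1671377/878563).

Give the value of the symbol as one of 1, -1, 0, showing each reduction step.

(1671377/878563) = (792814/878563)   [reduce mod 878563]
792814 = 2^1·396407; (2/878563) = -1 since 878563 mod 8 = 3, so (792814/878563) = (-1)^1·(396407/878563); sign now -1
reciprocity: (396407/878563) = -1·(878563/396407) since 396407 mod 4 = 3, 878563 mod 4 = 3; sign now +1
(878563/396407) = (85749/396407)   [reduce mod 396407]
reciprocity: (85749/396407) = +1·(396407/85749) since 85749 mod 4 = 1, 396407 mod 4 = 3; sign now +1
(396407/85749) = (53411/85749)   [reduce mod 85749]
reciprocity: (53411/85749) = +1·(85749/53411) since 53411 mod 4 = 3, 85749 mod 4 = 1; sign now +1
(85749/53411) = (32338/53411)   [reduce mod 53411]
32338 = 2^1·16169; (2/53411) = -1 since 53411 mod 8 = 3, so (32338/53411) = (-1)^1·(16169/53411); sign now -1
reciprocity: (16169/53411) = +1·(53411/16169) since 16169 mod 4 = 1, 53411 mod 4 = 3; sign now -1
(53411/16169) = (4904/16169)   [reduce mod 16169]
4904 = 2^3·613; (2/16169) = +1 since 16169 mod 8 = 1, so (4904/16169) = (+1)^3·(613/16169); sign now -1
reciprocity: (613/16169) = +1·(16169/613) since 613 mod 4 = 1, 16169 mod 4 = 1; sign now -1
(16169/613) = (231/613)   [reduce mod 613]
reciprocity: (231/613) = +1·(613/231) since 231 mod 4 = 3, 613 mod 4 = 1; sign now -1
(613/231) = (151/231)   [reduce mod 231]
reciprocity: (151/231) = -1·(231/151) since 151 mod 4 = 3, 231 mod 4 = 3; sign now +1
(231/151) = (80/151)   [reduce mod 151]
80 = 2^4·5; (2/151) = +1 since 151 mod 8 = 7, so (80/151) = (+1)^4·(5/151); sign now +1
reciprocity: (5/151) = +1·(151/5) since 5 mod 4 = 1, 151 mod 4 = 3; sign now +1
(151/5) = (1/5)   [reduce mod 5]
(1/5) = 1; final value = sign = +1

1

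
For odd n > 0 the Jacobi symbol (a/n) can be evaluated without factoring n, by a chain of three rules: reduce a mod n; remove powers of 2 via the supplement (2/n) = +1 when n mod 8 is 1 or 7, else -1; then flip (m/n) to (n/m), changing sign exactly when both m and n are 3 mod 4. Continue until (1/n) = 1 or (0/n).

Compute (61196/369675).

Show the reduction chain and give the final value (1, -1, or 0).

61196 = 2^2·15299; (2/369675) = -1 since 369675 mod 8 = 3, so (61196/369675) = (-1)^2·(15299/369675); sign now +1
reciprocity: (15299/369675) = -1·(369675/15299) since 15299 mod 4 = 3, 369675 mod 4 = 3; sign now -1
(369675/15299) = (2499/15299)   [reduce mod 15299]
reciprocity: (2499/15299) = -1·(15299/2499) since 2499 mod 4 = 3, 15299 mod 4 = 3; sign now +1
(15299/2499) = (305/2499)   [reduce mod 2499]
reciprocity: (305/2499) = +1·(2499/305) since 305 mod 4 = 1, 2499 mod 4 = 3; sign now +1
(2499/305) = (59/305)   [reduce mod 305]
reciprocity: (59/305) = +1·(305/59) since 59 mod 4 = 3, 305 mod 4 = 1; sign now +1
(305/59) = (10/59)   [reduce mod 59]
10 = 2^1·5; (2/59) = -1 since 59 mod 8 = 3, so (10/59) = (-1)^1·(5/59); sign now -1
reciprocity: (5/59) = +1·(59/5) since 5 mod 4 = 1, 59 mod 4 = 3; sign now -1
(59/5) = (4/5)   [reduce mod 5]
4 = 2^2·1; (2/5) = -1 since 5 mod 8 = 5, so (4/5) = (-1)^2·(1/5); sign now -1
(1/5) = 1; final value = sign = -1

-1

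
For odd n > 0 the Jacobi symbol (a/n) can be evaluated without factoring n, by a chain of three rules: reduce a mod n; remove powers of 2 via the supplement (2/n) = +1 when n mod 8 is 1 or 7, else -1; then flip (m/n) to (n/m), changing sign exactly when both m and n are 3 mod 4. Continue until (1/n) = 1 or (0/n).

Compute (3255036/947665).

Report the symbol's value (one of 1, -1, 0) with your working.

(3255036/947665): 3255036 mod 947665 = 412041, so (3255036/947665) = (412041/947665)
flip (412041/947665) -> (947665/412041): both odd, 412041 mod 4 = 1, 947665 mod 4 = 1, so the flip contributes +1; sign now +1
(947665/412041): 947665 mod 412041 = 123583, so (947665/412041) = (123583/412041)
flip (123583/412041) -> (412041/123583): both odd, 123583 mod 4 = 3, 412041 mod 4 = 1, so the flip contributes +1; sign now +1
(412041/123583): 412041 mod 123583 = 41292, so (412041/123583) = (41292/123583)
factor out 2^2: 41292 = 2^2·10323; with 123583 mod 8 = 7, (2/123583) = +1; sign now +1; continue with (10323/123583)
flip (10323/123583) -> (123583/10323): both odd, 10323 mod 4 = 3, 123583 mod 4 = 3, so the flip contributes -1; sign now -1
(123583/10323): 123583 mod 10323 = 10030, so (123583/10323) = (10030/10323)
factor out 2^1: 10030 = 2^1·5015; with 10323 mod 8 = 3, (2/10323) = -1; sign now +1; continue with (5015/10323)
flip (5015/10323) -> (10323/5015): both odd, 5015 mod 4 = 3, 10323 mod 4 = 3, so the flip contributes -1; sign now -1
(10323/5015): 10323 mod 5015 = 293, so (10323/5015) = (293/5015)
flip (293/5015) -> (5015/293): both odd, 293 mod 4 = 1, 5015 mod 4 = 3, so the flip contributes +1; sign now -1
(5015/293): 5015 mod 293 = 34, so (5015/293) = (34/293)
factor out 2^1: 34 = 2^1·17; with 293 mod 8 = 5, (2/293) = -1; sign now +1; continue with (17/293)
flip (17/293) -> (293/17): both odd, 17 mod 4 = 1, 293 mod 4 = 1, so the flip contributes +1; sign now +1
(293/17): 293 mod 17 = 4, so (293/17) = (4/17)
factor out 2^2: 4 = 2^2·1; with 17 mod 8 = 1, (2/17) = +1; sign now +1; continue with (1/17)
reached (1/17) = 1, so the symbol is +1

1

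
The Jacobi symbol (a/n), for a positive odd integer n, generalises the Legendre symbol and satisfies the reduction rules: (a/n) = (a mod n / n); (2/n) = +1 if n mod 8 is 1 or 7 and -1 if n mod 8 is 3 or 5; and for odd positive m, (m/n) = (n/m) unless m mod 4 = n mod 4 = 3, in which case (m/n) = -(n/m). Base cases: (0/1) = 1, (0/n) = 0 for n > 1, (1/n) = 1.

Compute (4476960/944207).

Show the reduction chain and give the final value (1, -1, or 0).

(4476960/944207) = (700132/944207)   [reduce mod 944207]
700132 = 2^2·175033; (2/944207) = +1 since 944207 mod 8 = 7, so (700132/944207) = (+1)^2·(175033/944207); sign now +1
reciprocity: (175033/944207) = +1·(944207/175033) since 175033 mod 4 = 1, 944207 mod 4 = 3; sign now +1
(944207/175033) = (69042/175033)   [reduce mod 175033]
69042 = 2^1·34521; (2/175033) = +1 since 175033 mod 8 = 1, so (69042/175033) = (+1)^1·(34521/175033); sign now +1
reciprocity: (34521/175033) = +1·(175033/34521) since 34521 mod 4 = 1, 175033 mod 4 = 1; sign now +1
(175033/34521) = (2428/34521)   [reduce mod 34521]
2428 = 2^2·607; (2/34521) = +1 since 34521 mod 8 = 1, so (2428/34521) = (+1)^2·(607/34521); sign now +1
reciprocity: (607/34521) = +1·(34521/607) since 607 mod 4 = 3, 34521 mod 4 = 1; sign now +1
(34521/607) = (529/607)   [reduce mod 607]
reciprocity: (529/607) = +1·(607/529) since 529 mod 4 = 1, 607 mod 4 = 3; sign now +1
(607/529) = (78/529)   [reduce mod 529]
78 = 2^1·39; (2/529) = +1 since 529 mod 8 = 1, so (78/529) = (+1)^1·(39/529); sign now +1
reciprocity: (39/529) = +1·(529/39) since 39 mod 4 = 3, 529 mod 4 = 1; sign now +1
(529/39) = (22/39)   [reduce mod 39]
22 = 2^1·11; (2/39) = +1 since 39 mod 8 = 7, so (22/39) = (+1)^1·(11/39); sign now +1
reciprocity: (11/39) = -1·(39/11) since 11 mod 4 = 3, 39 mod 4 = 3; sign now -1
(39/11) = (6/11)   [reduce mod 11]
6 = 2^1·3; (2/11) = -1 since 11 mod 8 = 3, so (6/11) = (-1)^1·(3/11); sign now +1
reciprocity: (3/11) = -1·(11/3) since 3 mod 4 = 3, 11 mod 4 = 3; sign now -1
(11/3) = (2/3)   [reduce mod 3]
2 = 2^1·1; (2/3) = -1 since 3 mod 8 = 3, so (2/3) = (-1)^1·(1/3); sign now +1
(1/3) = 1; final value = sign = +1

1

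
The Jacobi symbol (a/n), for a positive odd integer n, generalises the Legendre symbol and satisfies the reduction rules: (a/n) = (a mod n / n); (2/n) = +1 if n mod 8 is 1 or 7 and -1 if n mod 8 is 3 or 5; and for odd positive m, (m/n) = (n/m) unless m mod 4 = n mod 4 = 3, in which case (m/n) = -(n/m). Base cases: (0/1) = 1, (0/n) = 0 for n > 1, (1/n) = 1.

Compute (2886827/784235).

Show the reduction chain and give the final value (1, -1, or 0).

(2886827/784235): 2886827 mod 784235 = 534122, so (2886827/784235) = (534122/784235)
factor out 2^1: 534122 = 2^1·267061; with 784235 mod 8 = 3, (2/784235) = -1; sign now -1; continue with (267061/784235)
flip (267061/784235) -> (784235/267061): both odd, 267061 mod 4 = 1, 784235 mod 4 = 3, so the flip contributes +1; sign now -1
(784235/267061): 784235 mod 267061 = 250113, so (784235/267061) = (250113/267061)
flip (250113/267061) -> (267061/250113): both odd, 250113 mod 4 = 1, 267061 mod 4 = 1, so the flip contributes +1; sign now -1
(267061/250113): 267061 mod 250113 = 16948, so (267061/250113) = (16948/250113)
factor out 2^2: 16948 = 2^2·4237; with 250113 mod 8 = 1, (2/250113) = +1; sign now -1; continue with (4237/250113)
flip (4237/250113) -> (250113/4237): both odd, 4237 mod 4 = 1, 250113 mod 4 = 1, so the flip contributes +1; sign now -1
(250113/4237): 250113 mod 4237 = 130, so (250113/4237) = (130/4237)
factor out 2^1: 130 = 2^1·65; with 4237 mod 8 = 5, (2/4237) = -1; sign now +1; continue with (65/4237)
flip (65/4237) -> (4237/65): both odd, 65 mod 4 = 1, 4237 mod 4 = 1, so the flip contributes +1; sign now +1
(4237/65): 4237 mod 65 = 12, so (4237/65) = (12/65)
factor out 2^2: 12 = 2^2·3; with 65 mod 8 = 1, (2/65) = +1; sign now +1; continue with (3/65)
flip (3/65) -> (65/3): both odd, 3 mod 4 = 3, 65 mod 4 = 1, so the flip contributes +1; sign now +1
(65/3): 65 mod 3 = 2, so (65/3) = (2/3)
factor out 2^1: 2 = 2^1·1; with 3 mod 8 = 3, (2/3) = -1; sign now -1; continue with (1/3)
reached (1/3) = 1, so the symbol is -1

-1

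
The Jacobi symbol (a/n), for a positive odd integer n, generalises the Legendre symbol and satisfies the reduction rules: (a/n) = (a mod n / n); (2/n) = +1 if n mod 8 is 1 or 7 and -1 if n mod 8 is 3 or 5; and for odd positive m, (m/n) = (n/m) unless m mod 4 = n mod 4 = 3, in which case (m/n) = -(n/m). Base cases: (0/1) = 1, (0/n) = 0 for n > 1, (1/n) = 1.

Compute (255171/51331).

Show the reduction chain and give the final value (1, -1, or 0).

0

(255171/51331) = (49847/51331)   [reduce mod 51331]
reciprocity: (49847/51331) = -1·(51331/49847) since 49847 mod 4 = 3, 51331 mod 4 = 3; sign now -1
(51331/49847) = (1484/49847)   [reduce mod 49847]
1484 = 2^2·371; (2/49847) = +1 since 49847 mod 8 = 7, so (1484/49847) = (+1)^2·(371/49847); sign now -1
reciprocity: (371/49847) = -1·(49847/371) since 371 mod 4 = 3, 49847 mod 4 = 3; sign now +1
(49847/371) = (133/371)   [reduce mod 371]
reciprocity: (133/371) = +1·(371/133) since 133 mod 4 = 1, 371 mod 4 = 3; sign now +1
(371/133) = (105/133)   [reduce mod 133]
reciprocity: (105/133) = +1·(133/105) since 105 mod 4 = 1, 133 mod 4 = 1; sign now +1
(133/105) = (28/105)   [reduce mod 105]
28 = 2^2·7; (2/105) = +1 since 105 mod 8 = 1, so (28/105) = (+1)^2·(7/105); sign now +1
reciprocity: (7/105) = +1·(105/7) since 7 mod 4 = 3, 105 mod 4 = 1; sign now +1
(105/7) = (0/7)   [reduce mod 7]
(0/7) = 0   [gcd(a, n) > 1]; final value = 0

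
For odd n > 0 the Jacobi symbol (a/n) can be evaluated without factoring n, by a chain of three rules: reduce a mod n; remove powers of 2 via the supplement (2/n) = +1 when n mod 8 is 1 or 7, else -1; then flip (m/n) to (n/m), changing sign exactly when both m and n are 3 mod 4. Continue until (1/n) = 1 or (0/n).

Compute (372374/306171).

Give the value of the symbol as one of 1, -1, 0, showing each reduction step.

-1

(372374/306171) = (66203/306171)   [reduce mod 306171]
reciprocity: (66203/306171) = -1·(306171/66203) since 66203 mod 4 = 3, 306171 mod 4 = 3; sign now -1
(306171/66203) = (41359/66203)   [reduce mod 66203]
reciprocity: (41359/66203) = -1·(66203/41359) since 41359 mod 4 = 3, 66203 mod 4 = 3; sign now +1
(66203/41359) = (24844/41359)   [reduce mod 41359]
24844 = 2^2·6211; (2/41359) = +1 since 41359 mod 8 = 7, so (24844/41359) = (+1)^2·(6211/41359); sign now +1
reciprocity: (6211/41359) = -1·(41359/6211) since 6211 mod 4 = 3, 41359 mod 4 = 3; sign now -1
(41359/6211) = (4093/6211)   [reduce mod 6211]
reciprocity: (4093/6211) = +1·(6211/4093) since 4093 mod 4 = 1, 6211 mod 4 = 3; sign now -1
(6211/4093) = (2118/4093)   [reduce mod 4093]
2118 = 2^1·1059; (2/4093) = -1 since 4093 mod 8 = 5, so (2118/4093) = (-1)^1·(1059/4093); sign now +1
reciprocity: (1059/4093) = +1·(4093/1059) since 1059 mod 4 = 3, 4093 mod 4 = 1; sign now +1
(4093/1059) = (916/1059)   [reduce mod 1059]
916 = 2^2·229; (2/1059) = -1 since 1059 mod 8 = 3, so (916/1059) = (-1)^2·(229/1059); sign now +1
reciprocity: (229/1059) = +1·(1059/229) since 229 mod 4 = 1, 1059 mod 4 = 3; sign now +1
(1059/229) = (143/229)   [reduce mod 229]
reciprocity: (143/229) = +1·(229/143) since 143 mod 4 = 3, 229 mod 4 = 1; sign now +1
(229/143) = (86/143)   [reduce mod 143]
86 = 2^1·43; (2/143) = +1 since 143 mod 8 = 7, so (86/143) = (+1)^1·(43/143); sign now +1
reciprocity: (43/143) = -1·(143/43) since 43 mod 4 = 3, 143 mod 4 = 3; sign now -1
(143/43) = (14/43)   [reduce mod 43]
14 = 2^1·7; (2/43) = -1 since 43 mod 8 = 3, so (14/43) = (-1)^1·(7/43); sign now +1
reciprocity: (7/43) = -1·(43/7) since 7 mod 4 = 3, 43 mod 4 = 3; sign now -1
(43/7) = (1/7)   [reduce mod 7]
(1/7) = 1; final value = sign = -1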